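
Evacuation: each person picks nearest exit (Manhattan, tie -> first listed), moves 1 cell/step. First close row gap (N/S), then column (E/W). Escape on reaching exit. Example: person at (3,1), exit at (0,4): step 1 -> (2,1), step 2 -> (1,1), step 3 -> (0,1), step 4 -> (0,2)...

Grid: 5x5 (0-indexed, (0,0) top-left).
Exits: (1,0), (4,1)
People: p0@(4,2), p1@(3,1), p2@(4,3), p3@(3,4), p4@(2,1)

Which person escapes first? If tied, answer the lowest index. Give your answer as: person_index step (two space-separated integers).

Answer: 0 1

Derivation:
Step 1: p0:(4,2)->(4,1)->EXIT | p1:(3,1)->(4,1)->EXIT | p2:(4,3)->(4,2) | p3:(3,4)->(4,4) | p4:(2,1)->(1,1)
Step 2: p0:escaped | p1:escaped | p2:(4,2)->(4,1)->EXIT | p3:(4,4)->(4,3) | p4:(1,1)->(1,0)->EXIT
Step 3: p0:escaped | p1:escaped | p2:escaped | p3:(4,3)->(4,2) | p4:escaped
Step 4: p0:escaped | p1:escaped | p2:escaped | p3:(4,2)->(4,1)->EXIT | p4:escaped
Exit steps: [1, 1, 2, 4, 2]
First to escape: p0 at step 1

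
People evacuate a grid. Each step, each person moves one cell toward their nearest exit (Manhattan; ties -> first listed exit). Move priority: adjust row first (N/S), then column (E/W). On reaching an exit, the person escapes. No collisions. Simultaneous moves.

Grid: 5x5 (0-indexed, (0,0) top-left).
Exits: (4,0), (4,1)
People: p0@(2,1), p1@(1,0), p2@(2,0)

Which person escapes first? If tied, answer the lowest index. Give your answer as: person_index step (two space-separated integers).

Answer: 0 2

Derivation:
Step 1: p0:(2,1)->(3,1) | p1:(1,0)->(2,0) | p2:(2,0)->(3,0)
Step 2: p0:(3,1)->(4,1)->EXIT | p1:(2,0)->(3,0) | p2:(3,0)->(4,0)->EXIT
Step 3: p0:escaped | p1:(3,0)->(4,0)->EXIT | p2:escaped
Exit steps: [2, 3, 2]
First to escape: p0 at step 2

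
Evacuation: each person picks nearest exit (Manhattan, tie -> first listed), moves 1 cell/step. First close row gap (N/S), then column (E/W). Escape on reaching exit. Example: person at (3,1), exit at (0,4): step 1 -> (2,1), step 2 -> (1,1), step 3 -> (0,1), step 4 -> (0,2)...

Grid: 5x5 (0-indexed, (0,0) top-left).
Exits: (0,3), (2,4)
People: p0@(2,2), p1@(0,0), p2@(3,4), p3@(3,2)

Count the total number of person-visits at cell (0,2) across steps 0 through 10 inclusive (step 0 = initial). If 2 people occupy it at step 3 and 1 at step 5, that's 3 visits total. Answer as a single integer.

Answer: 1

Derivation:
Step 0: p0@(2,2) p1@(0,0) p2@(3,4) p3@(3,2) -> at (0,2): 0 [-], cum=0
Step 1: p0@(2,3) p1@(0,1) p2@ESC p3@(2,2) -> at (0,2): 0 [-], cum=0
Step 2: p0@ESC p1@(0,2) p2@ESC p3@(2,3) -> at (0,2): 1 [p1], cum=1
Step 3: p0@ESC p1@ESC p2@ESC p3@ESC -> at (0,2): 0 [-], cum=1
Total visits = 1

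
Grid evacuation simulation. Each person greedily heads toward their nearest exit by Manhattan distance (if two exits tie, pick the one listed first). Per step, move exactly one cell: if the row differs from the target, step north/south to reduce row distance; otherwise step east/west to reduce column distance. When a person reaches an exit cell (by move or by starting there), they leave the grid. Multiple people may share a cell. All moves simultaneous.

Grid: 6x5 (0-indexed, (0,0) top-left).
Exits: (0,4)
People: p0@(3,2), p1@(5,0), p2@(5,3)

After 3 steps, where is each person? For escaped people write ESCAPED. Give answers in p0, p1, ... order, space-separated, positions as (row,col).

Step 1: p0:(3,2)->(2,2) | p1:(5,0)->(4,0) | p2:(5,3)->(4,3)
Step 2: p0:(2,2)->(1,2) | p1:(4,0)->(3,0) | p2:(4,3)->(3,3)
Step 3: p0:(1,2)->(0,2) | p1:(3,0)->(2,0) | p2:(3,3)->(2,3)

(0,2) (2,0) (2,3)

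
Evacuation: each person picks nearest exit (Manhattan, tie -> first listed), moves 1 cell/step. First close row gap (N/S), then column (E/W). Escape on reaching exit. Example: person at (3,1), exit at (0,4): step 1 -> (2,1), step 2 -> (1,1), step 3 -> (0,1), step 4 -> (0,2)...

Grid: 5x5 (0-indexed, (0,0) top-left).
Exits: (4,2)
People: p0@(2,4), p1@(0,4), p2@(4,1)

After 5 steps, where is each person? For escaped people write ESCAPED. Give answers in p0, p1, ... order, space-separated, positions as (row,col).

Step 1: p0:(2,4)->(3,4) | p1:(0,4)->(1,4) | p2:(4,1)->(4,2)->EXIT
Step 2: p0:(3,4)->(4,4) | p1:(1,4)->(2,4) | p2:escaped
Step 3: p0:(4,4)->(4,3) | p1:(2,4)->(3,4) | p2:escaped
Step 4: p0:(4,3)->(4,2)->EXIT | p1:(3,4)->(4,4) | p2:escaped
Step 5: p0:escaped | p1:(4,4)->(4,3) | p2:escaped

ESCAPED (4,3) ESCAPED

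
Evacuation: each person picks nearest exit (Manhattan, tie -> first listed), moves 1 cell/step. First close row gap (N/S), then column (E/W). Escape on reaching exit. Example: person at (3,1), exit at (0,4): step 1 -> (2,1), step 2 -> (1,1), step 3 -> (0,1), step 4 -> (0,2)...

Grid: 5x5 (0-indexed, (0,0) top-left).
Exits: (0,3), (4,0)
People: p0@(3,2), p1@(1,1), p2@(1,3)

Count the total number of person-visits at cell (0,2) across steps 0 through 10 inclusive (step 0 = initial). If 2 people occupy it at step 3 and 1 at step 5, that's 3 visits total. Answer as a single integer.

Answer: 1

Derivation:
Step 0: p0@(3,2) p1@(1,1) p2@(1,3) -> at (0,2): 0 [-], cum=0
Step 1: p0@(4,2) p1@(0,1) p2@ESC -> at (0,2): 0 [-], cum=0
Step 2: p0@(4,1) p1@(0,2) p2@ESC -> at (0,2): 1 [p1], cum=1
Step 3: p0@ESC p1@ESC p2@ESC -> at (0,2): 0 [-], cum=1
Total visits = 1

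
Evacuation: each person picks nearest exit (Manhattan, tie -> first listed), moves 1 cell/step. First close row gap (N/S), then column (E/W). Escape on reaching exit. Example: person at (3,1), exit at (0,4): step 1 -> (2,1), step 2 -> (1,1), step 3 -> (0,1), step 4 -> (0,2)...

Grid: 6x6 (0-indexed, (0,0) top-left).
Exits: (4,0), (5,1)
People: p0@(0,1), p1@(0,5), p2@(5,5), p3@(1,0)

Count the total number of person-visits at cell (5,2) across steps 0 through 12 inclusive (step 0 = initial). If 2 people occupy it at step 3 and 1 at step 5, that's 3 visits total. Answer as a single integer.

Answer: 1

Derivation:
Step 0: p0@(0,1) p1@(0,5) p2@(5,5) p3@(1,0) -> at (5,2): 0 [-], cum=0
Step 1: p0@(1,1) p1@(1,5) p2@(5,4) p3@(2,0) -> at (5,2): 0 [-], cum=0
Step 2: p0@(2,1) p1@(2,5) p2@(5,3) p3@(3,0) -> at (5,2): 0 [-], cum=0
Step 3: p0@(3,1) p1@(3,5) p2@(5,2) p3@ESC -> at (5,2): 1 [p2], cum=1
Step 4: p0@(4,1) p1@(4,5) p2@ESC p3@ESC -> at (5,2): 0 [-], cum=1
Step 5: p0@ESC p1@(4,4) p2@ESC p3@ESC -> at (5,2): 0 [-], cum=1
Step 6: p0@ESC p1@(4,3) p2@ESC p3@ESC -> at (5,2): 0 [-], cum=1
Step 7: p0@ESC p1@(4,2) p2@ESC p3@ESC -> at (5,2): 0 [-], cum=1
Step 8: p0@ESC p1@(4,1) p2@ESC p3@ESC -> at (5,2): 0 [-], cum=1
Step 9: p0@ESC p1@ESC p2@ESC p3@ESC -> at (5,2): 0 [-], cum=1
Total visits = 1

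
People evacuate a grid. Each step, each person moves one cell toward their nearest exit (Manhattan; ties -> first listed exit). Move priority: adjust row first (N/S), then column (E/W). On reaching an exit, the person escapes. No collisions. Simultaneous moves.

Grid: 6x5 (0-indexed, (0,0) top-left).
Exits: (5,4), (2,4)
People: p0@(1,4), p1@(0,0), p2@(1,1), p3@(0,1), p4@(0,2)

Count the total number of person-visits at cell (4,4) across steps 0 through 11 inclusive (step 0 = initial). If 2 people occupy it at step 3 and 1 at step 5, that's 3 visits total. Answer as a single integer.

Step 0: p0@(1,4) p1@(0,0) p2@(1,1) p3@(0,1) p4@(0,2) -> at (4,4): 0 [-], cum=0
Step 1: p0@ESC p1@(1,0) p2@(2,1) p3@(1,1) p4@(1,2) -> at (4,4): 0 [-], cum=0
Step 2: p0@ESC p1@(2,0) p2@(2,2) p3@(2,1) p4@(2,2) -> at (4,4): 0 [-], cum=0
Step 3: p0@ESC p1@(2,1) p2@(2,3) p3@(2,2) p4@(2,3) -> at (4,4): 0 [-], cum=0
Step 4: p0@ESC p1@(2,2) p2@ESC p3@(2,3) p4@ESC -> at (4,4): 0 [-], cum=0
Step 5: p0@ESC p1@(2,3) p2@ESC p3@ESC p4@ESC -> at (4,4): 0 [-], cum=0
Step 6: p0@ESC p1@ESC p2@ESC p3@ESC p4@ESC -> at (4,4): 0 [-], cum=0
Total visits = 0

Answer: 0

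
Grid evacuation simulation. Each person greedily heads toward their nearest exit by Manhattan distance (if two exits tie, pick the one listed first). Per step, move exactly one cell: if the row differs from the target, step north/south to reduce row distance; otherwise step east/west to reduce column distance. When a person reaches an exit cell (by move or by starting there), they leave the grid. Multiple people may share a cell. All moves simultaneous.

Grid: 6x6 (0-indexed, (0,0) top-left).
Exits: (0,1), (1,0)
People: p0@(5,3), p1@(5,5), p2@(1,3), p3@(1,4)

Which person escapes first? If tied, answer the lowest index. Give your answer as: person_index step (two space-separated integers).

Answer: 2 3

Derivation:
Step 1: p0:(5,3)->(4,3) | p1:(5,5)->(4,5) | p2:(1,3)->(0,3) | p3:(1,4)->(0,4)
Step 2: p0:(4,3)->(3,3) | p1:(4,5)->(3,5) | p2:(0,3)->(0,2) | p3:(0,4)->(0,3)
Step 3: p0:(3,3)->(2,3) | p1:(3,5)->(2,5) | p2:(0,2)->(0,1)->EXIT | p3:(0,3)->(0,2)
Step 4: p0:(2,3)->(1,3) | p1:(2,5)->(1,5) | p2:escaped | p3:(0,2)->(0,1)->EXIT
Step 5: p0:(1,3)->(0,3) | p1:(1,5)->(0,5) | p2:escaped | p3:escaped
Step 6: p0:(0,3)->(0,2) | p1:(0,5)->(0,4) | p2:escaped | p3:escaped
Step 7: p0:(0,2)->(0,1)->EXIT | p1:(0,4)->(0,3) | p2:escaped | p3:escaped
Step 8: p0:escaped | p1:(0,3)->(0,2) | p2:escaped | p3:escaped
Step 9: p0:escaped | p1:(0,2)->(0,1)->EXIT | p2:escaped | p3:escaped
Exit steps: [7, 9, 3, 4]
First to escape: p2 at step 3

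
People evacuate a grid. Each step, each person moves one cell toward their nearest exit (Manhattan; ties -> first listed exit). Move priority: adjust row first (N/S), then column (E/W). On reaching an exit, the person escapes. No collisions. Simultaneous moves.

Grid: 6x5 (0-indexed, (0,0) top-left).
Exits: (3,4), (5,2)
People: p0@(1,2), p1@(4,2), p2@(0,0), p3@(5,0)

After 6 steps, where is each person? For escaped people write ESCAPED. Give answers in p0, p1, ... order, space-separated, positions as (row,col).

Step 1: p0:(1,2)->(2,2) | p1:(4,2)->(5,2)->EXIT | p2:(0,0)->(1,0) | p3:(5,0)->(5,1)
Step 2: p0:(2,2)->(3,2) | p1:escaped | p2:(1,0)->(2,0) | p3:(5,1)->(5,2)->EXIT
Step 3: p0:(3,2)->(3,3) | p1:escaped | p2:(2,0)->(3,0) | p3:escaped
Step 4: p0:(3,3)->(3,4)->EXIT | p1:escaped | p2:(3,0)->(3,1) | p3:escaped
Step 5: p0:escaped | p1:escaped | p2:(3,1)->(3,2) | p3:escaped
Step 6: p0:escaped | p1:escaped | p2:(3,2)->(3,3) | p3:escaped

ESCAPED ESCAPED (3,3) ESCAPED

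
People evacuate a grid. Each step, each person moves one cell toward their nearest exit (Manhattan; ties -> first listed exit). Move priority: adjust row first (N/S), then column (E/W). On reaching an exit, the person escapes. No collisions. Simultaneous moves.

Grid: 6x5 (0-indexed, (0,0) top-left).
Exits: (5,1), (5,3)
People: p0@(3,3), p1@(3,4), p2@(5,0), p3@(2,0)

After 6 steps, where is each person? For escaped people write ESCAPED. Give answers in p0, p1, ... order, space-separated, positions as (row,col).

Step 1: p0:(3,3)->(4,3) | p1:(3,4)->(4,4) | p2:(5,0)->(5,1)->EXIT | p3:(2,0)->(3,0)
Step 2: p0:(4,3)->(5,3)->EXIT | p1:(4,4)->(5,4) | p2:escaped | p3:(3,0)->(4,0)
Step 3: p0:escaped | p1:(5,4)->(5,3)->EXIT | p2:escaped | p3:(4,0)->(5,0)
Step 4: p0:escaped | p1:escaped | p2:escaped | p3:(5,0)->(5,1)->EXIT

ESCAPED ESCAPED ESCAPED ESCAPED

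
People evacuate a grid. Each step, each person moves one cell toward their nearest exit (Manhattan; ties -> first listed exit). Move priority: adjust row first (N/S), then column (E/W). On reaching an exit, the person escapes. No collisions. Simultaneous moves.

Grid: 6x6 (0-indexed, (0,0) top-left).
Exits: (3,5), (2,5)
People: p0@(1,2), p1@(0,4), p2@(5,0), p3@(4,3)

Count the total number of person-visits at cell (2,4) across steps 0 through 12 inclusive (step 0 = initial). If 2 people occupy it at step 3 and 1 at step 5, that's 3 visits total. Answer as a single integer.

Answer: 2

Derivation:
Step 0: p0@(1,2) p1@(0,4) p2@(5,0) p3@(4,3) -> at (2,4): 0 [-], cum=0
Step 1: p0@(2,2) p1@(1,4) p2@(4,0) p3@(3,3) -> at (2,4): 0 [-], cum=0
Step 2: p0@(2,3) p1@(2,4) p2@(3,0) p3@(3,4) -> at (2,4): 1 [p1], cum=1
Step 3: p0@(2,4) p1@ESC p2@(3,1) p3@ESC -> at (2,4): 1 [p0], cum=2
Step 4: p0@ESC p1@ESC p2@(3,2) p3@ESC -> at (2,4): 0 [-], cum=2
Step 5: p0@ESC p1@ESC p2@(3,3) p3@ESC -> at (2,4): 0 [-], cum=2
Step 6: p0@ESC p1@ESC p2@(3,4) p3@ESC -> at (2,4): 0 [-], cum=2
Step 7: p0@ESC p1@ESC p2@ESC p3@ESC -> at (2,4): 0 [-], cum=2
Total visits = 2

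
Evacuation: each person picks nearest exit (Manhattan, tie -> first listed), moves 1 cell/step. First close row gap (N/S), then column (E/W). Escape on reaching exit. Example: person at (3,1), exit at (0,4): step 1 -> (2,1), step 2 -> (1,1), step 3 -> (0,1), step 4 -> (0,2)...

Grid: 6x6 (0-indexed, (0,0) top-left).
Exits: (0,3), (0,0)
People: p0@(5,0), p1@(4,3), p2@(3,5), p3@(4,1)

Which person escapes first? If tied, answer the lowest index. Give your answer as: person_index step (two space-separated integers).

Step 1: p0:(5,0)->(4,0) | p1:(4,3)->(3,3) | p2:(3,5)->(2,5) | p3:(4,1)->(3,1)
Step 2: p0:(4,0)->(3,0) | p1:(3,3)->(2,3) | p2:(2,5)->(1,5) | p3:(3,1)->(2,1)
Step 3: p0:(3,0)->(2,0) | p1:(2,3)->(1,3) | p2:(1,5)->(0,5) | p3:(2,1)->(1,1)
Step 4: p0:(2,0)->(1,0) | p1:(1,3)->(0,3)->EXIT | p2:(0,5)->(0,4) | p3:(1,1)->(0,1)
Step 5: p0:(1,0)->(0,0)->EXIT | p1:escaped | p2:(0,4)->(0,3)->EXIT | p3:(0,1)->(0,0)->EXIT
Exit steps: [5, 4, 5, 5]
First to escape: p1 at step 4

Answer: 1 4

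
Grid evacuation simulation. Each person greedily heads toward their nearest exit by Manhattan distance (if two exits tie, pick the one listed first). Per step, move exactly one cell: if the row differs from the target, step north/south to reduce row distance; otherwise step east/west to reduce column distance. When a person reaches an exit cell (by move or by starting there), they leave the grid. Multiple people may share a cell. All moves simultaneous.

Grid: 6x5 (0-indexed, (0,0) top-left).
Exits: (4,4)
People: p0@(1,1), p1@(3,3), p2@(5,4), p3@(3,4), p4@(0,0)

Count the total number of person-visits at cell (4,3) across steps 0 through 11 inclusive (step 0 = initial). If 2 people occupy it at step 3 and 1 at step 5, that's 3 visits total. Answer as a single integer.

Step 0: p0@(1,1) p1@(3,3) p2@(5,4) p3@(3,4) p4@(0,0) -> at (4,3): 0 [-], cum=0
Step 1: p0@(2,1) p1@(4,3) p2@ESC p3@ESC p4@(1,0) -> at (4,3): 1 [p1], cum=1
Step 2: p0@(3,1) p1@ESC p2@ESC p3@ESC p4@(2,0) -> at (4,3): 0 [-], cum=1
Step 3: p0@(4,1) p1@ESC p2@ESC p3@ESC p4@(3,0) -> at (4,3): 0 [-], cum=1
Step 4: p0@(4,2) p1@ESC p2@ESC p3@ESC p4@(4,0) -> at (4,3): 0 [-], cum=1
Step 5: p0@(4,3) p1@ESC p2@ESC p3@ESC p4@(4,1) -> at (4,3): 1 [p0], cum=2
Step 6: p0@ESC p1@ESC p2@ESC p3@ESC p4@(4,2) -> at (4,3): 0 [-], cum=2
Step 7: p0@ESC p1@ESC p2@ESC p3@ESC p4@(4,3) -> at (4,3): 1 [p4], cum=3
Step 8: p0@ESC p1@ESC p2@ESC p3@ESC p4@ESC -> at (4,3): 0 [-], cum=3
Total visits = 3

Answer: 3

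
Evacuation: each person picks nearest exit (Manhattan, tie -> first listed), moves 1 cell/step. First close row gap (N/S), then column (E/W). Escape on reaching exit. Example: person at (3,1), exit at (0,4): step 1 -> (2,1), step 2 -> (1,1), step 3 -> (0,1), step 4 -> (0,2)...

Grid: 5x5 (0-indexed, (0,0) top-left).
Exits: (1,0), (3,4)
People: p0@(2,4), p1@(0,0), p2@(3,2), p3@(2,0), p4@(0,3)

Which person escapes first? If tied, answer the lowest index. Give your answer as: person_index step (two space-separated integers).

Step 1: p0:(2,4)->(3,4)->EXIT | p1:(0,0)->(1,0)->EXIT | p2:(3,2)->(3,3) | p3:(2,0)->(1,0)->EXIT | p4:(0,3)->(1,3)
Step 2: p0:escaped | p1:escaped | p2:(3,3)->(3,4)->EXIT | p3:escaped | p4:(1,3)->(1,2)
Step 3: p0:escaped | p1:escaped | p2:escaped | p3:escaped | p4:(1,2)->(1,1)
Step 4: p0:escaped | p1:escaped | p2:escaped | p3:escaped | p4:(1,1)->(1,0)->EXIT
Exit steps: [1, 1, 2, 1, 4]
First to escape: p0 at step 1

Answer: 0 1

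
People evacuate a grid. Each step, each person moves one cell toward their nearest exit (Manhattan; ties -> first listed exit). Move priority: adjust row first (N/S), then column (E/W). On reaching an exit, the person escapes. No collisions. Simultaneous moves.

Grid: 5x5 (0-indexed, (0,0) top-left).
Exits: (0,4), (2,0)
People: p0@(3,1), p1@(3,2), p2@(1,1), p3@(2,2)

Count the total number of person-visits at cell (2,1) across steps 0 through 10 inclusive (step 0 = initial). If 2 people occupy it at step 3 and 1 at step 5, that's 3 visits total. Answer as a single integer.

Step 0: p0@(3,1) p1@(3,2) p2@(1,1) p3@(2,2) -> at (2,1): 0 [-], cum=0
Step 1: p0@(2,1) p1@(2,2) p2@(2,1) p3@(2,1) -> at (2,1): 3 [p0,p2,p3], cum=3
Step 2: p0@ESC p1@(2,1) p2@ESC p3@ESC -> at (2,1): 1 [p1], cum=4
Step 3: p0@ESC p1@ESC p2@ESC p3@ESC -> at (2,1): 0 [-], cum=4
Total visits = 4

Answer: 4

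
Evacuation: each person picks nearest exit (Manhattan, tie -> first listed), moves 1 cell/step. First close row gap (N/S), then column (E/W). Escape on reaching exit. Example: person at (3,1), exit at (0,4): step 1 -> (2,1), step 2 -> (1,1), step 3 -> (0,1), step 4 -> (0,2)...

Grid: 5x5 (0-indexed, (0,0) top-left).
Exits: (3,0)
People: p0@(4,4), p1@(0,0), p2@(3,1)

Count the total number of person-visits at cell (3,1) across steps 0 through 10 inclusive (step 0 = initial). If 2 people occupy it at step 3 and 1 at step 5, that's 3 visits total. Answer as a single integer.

Answer: 2

Derivation:
Step 0: p0@(4,4) p1@(0,0) p2@(3,1) -> at (3,1): 1 [p2], cum=1
Step 1: p0@(3,4) p1@(1,0) p2@ESC -> at (3,1): 0 [-], cum=1
Step 2: p0@(3,3) p1@(2,0) p2@ESC -> at (3,1): 0 [-], cum=1
Step 3: p0@(3,2) p1@ESC p2@ESC -> at (3,1): 0 [-], cum=1
Step 4: p0@(3,1) p1@ESC p2@ESC -> at (3,1): 1 [p0], cum=2
Step 5: p0@ESC p1@ESC p2@ESC -> at (3,1): 0 [-], cum=2
Total visits = 2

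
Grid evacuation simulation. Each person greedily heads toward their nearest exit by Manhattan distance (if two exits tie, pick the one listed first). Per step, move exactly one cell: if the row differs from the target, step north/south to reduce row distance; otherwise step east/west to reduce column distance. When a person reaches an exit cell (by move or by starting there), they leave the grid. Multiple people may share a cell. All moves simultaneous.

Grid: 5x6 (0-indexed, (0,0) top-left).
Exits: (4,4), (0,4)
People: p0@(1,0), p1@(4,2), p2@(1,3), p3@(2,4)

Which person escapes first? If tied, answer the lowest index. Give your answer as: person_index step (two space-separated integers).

Answer: 1 2

Derivation:
Step 1: p0:(1,0)->(0,0) | p1:(4,2)->(4,3) | p2:(1,3)->(0,3) | p3:(2,4)->(3,4)
Step 2: p0:(0,0)->(0,1) | p1:(4,3)->(4,4)->EXIT | p2:(0,3)->(0,4)->EXIT | p3:(3,4)->(4,4)->EXIT
Step 3: p0:(0,1)->(0,2) | p1:escaped | p2:escaped | p3:escaped
Step 4: p0:(0,2)->(0,3) | p1:escaped | p2:escaped | p3:escaped
Step 5: p0:(0,3)->(0,4)->EXIT | p1:escaped | p2:escaped | p3:escaped
Exit steps: [5, 2, 2, 2]
First to escape: p1 at step 2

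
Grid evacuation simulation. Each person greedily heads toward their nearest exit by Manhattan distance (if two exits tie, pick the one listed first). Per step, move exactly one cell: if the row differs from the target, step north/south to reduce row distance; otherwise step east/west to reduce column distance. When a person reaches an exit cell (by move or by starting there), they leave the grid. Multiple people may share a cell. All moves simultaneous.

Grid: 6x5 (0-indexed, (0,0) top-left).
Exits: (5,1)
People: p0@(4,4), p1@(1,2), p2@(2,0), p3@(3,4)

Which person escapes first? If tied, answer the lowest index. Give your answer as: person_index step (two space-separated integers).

Answer: 0 4

Derivation:
Step 1: p0:(4,4)->(5,4) | p1:(1,2)->(2,2) | p2:(2,0)->(3,0) | p3:(3,4)->(4,4)
Step 2: p0:(5,4)->(5,3) | p1:(2,2)->(3,2) | p2:(3,0)->(4,0) | p3:(4,4)->(5,4)
Step 3: p0:(5,3)->(5,2) | p1:(3,2)->(4,2) | p2:(4,0)->(5,0) | p3:(5,4)->(5,3)
Step 4: p0:(5,2)->(5,1)->EXIT | p1:(4,2)->(5,2) | p2:(5,0)->(5,1)->EXIT | p3:(5,3)->(5,2)
Step 5: p0:escaped | p1:(5,2)->(5,1)->EXIT | p2:escaped | p3:(5,2)->(5,1)->EXIT
Exit steps: [4, 5, 4, 5]
First to escape: p0 at step 4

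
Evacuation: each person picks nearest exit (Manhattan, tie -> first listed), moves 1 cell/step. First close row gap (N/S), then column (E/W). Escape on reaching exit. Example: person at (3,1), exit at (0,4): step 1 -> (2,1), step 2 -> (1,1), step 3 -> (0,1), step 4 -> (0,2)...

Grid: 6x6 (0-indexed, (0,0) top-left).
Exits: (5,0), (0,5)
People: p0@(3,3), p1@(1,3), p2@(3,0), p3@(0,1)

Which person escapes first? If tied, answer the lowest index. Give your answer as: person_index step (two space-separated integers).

Step 1: p0:(3,3)->(4,3) | p1:(1,3)->(0,3) | p2:(3,0)->(4,0) | p3:(0,1)->(0,2)
Step 2: p0:(4,3)->(5,3) | p1:(0,3)->(0,4) | p2:(4,0)->(5,0)->EXIT | p3:(0,2)->(0,3)
Step 3: p0:(5,3)->(5,2) | p1:(0,4)->(0,5)->EXIT | p2:escaped | p3:(0,3)->(0,4)
Step 4: p0:(5,2)->(5,1) | p1:escaped | p2:escaped | p3:(0,4)->(0,5)->EXIT
Step 5: p0:(5,1)->(5,0)->EXIT | p1:escaped | p2:escaped | p3:escaped
Exit steps: [5, 3, 2, 4]
First to escape: p2 at step 2

Answer: 2 2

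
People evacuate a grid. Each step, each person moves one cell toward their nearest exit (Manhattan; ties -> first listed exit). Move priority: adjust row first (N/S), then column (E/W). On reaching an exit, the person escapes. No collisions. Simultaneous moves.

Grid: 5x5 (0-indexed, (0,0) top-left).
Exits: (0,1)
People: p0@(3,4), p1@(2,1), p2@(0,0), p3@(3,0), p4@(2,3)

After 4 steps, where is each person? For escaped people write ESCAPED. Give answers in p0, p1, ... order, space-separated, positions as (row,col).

Step 1: p0:(3,4)->(2,4) | p1:(2,1)->(1,1) | p2:(0,0)->(0,1)->EXIT | p3:(3,0)->(2,0) | p4:(2,3)->(1,3)
Step 2: p0:(2,4)->(1,4) | p1:(1,1)->(0,1)->EXIT | p2:escaped | p3:(2,0)->(1,0) | p4:(1,3)->(0,3)
Step 3: p0:(1,4)->(0,4) | p1:escaped | p2:escaped | p3:(1,0)->(0,0) | p4:(0,3)->(0,2)
Step 4: p0:(0,4)->(0,3) | p1:escaped | p2:escaped | p3:(0,0)->(0,1)->EXIT | p4:(0,2)->(0,1)->EXIT

(0,3) ESCAPED ESCAPED ESCAPED ESCAPED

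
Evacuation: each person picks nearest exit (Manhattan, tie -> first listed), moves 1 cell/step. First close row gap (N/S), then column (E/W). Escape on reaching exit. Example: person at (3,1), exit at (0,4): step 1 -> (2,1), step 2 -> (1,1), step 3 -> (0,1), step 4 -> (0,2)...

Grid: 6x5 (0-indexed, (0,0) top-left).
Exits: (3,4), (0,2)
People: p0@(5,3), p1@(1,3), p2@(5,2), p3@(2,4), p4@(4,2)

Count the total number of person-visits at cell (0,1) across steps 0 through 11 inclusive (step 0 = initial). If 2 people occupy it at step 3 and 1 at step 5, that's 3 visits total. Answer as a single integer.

Answer: 0

Derivation:
Step 0: p0@(5,3) p1@(1,3) p2@(5,2) p3@(2,4) p4@(4,2) -> at (0,1): 0 [-], cum=0
Step 1: p0@(4,3) p1@(0,3) p2@(4,2) p3@ESC p4@(3,2) -> at (0,1): 0 [-], cum=0
Step 2: p0@(3,3) p1@ESC p2@(3,2) p3@ESC p4@(3,3) -> at (0,1): 0 [-], cum=0
Step 3: p0@ESC p1@ESC p2@(3,3) p3@ESC p4@ESC -> at (0,1): 0 [-], cum=0
Step 4: p0@ESC p1@ESC p2@ESC p3@ESC p4@ESC -> at (0,1): 0 [-], cum=0
Total visits = 0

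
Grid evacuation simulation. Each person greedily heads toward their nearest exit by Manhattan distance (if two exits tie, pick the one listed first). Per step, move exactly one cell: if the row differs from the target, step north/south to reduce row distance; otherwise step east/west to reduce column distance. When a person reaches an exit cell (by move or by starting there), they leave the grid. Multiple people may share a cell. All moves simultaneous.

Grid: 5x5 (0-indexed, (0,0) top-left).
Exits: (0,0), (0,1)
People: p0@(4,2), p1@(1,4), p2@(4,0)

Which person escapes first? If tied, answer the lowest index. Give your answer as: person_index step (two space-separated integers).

Answer: 1 4

Derivation:
Step 1: p0:(4,2)->(3,2) | p1:(1,4)->(0,4) | p2:(4,0)->(3,0)
Step 2: p0:(3,2)->(2,2) | p1:(0,4)->(0,3) | p2:(3,0)->(2,0)
Step 3: p0:(2,2)->(1,2) | p1:(0,3)->(0,2) | p2:(2,0)->(1,0)
Step 4: p0:(1,2)->(0,2) | p1:(0,2)->(0,1)->EXIT | p2:(1,0)->(0,0)->EXIT
Step 5: p0:(0,2)->(0,1)->EXIT | p1:escaped | p2:escaped
Exit steps: [5, 4, 4]
First to escape: p1 at step 4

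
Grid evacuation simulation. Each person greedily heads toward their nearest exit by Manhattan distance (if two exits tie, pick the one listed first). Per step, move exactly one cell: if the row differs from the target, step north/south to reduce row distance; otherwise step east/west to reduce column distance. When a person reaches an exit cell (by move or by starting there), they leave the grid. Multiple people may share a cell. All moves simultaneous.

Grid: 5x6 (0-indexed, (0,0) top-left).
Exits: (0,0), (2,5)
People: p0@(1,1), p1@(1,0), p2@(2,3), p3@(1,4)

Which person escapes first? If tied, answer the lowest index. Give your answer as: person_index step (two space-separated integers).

Answer: 1 1

Derivation:
Step 1: p0:(1,1)->(0,1) | p1:(1,0)->(0,0)->EXIT | p2:(2,3)->(2,4) | p3:(1,4)->(2,4)
Step 2: p0:(0,1)->(0,0)->EXIT | p1:escaped | p2:(2,4)->(2,5)->EXIT | p3:(2,4)->(2,5)->EXIT
Exit steps: [2, 1, 2, 2]
First to escape: p1 at step 1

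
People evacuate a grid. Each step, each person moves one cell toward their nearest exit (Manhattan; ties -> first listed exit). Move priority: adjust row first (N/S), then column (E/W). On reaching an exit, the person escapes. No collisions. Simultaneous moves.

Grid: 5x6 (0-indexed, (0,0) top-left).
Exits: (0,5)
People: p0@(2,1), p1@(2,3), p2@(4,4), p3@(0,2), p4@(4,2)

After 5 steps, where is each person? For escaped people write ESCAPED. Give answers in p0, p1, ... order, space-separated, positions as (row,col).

Step 1: p0:(2,1)->(1,1) | p1:(2,3)->(1,3) | p2:(4,4)->(3,4) | p3:(0,2)->(0,3) | p4:(4,2)->(3,2)
Step 2: p0:(1,1)->(0,1) | p1:(1,3)->(0,3) | p2:(3,4)->(2,4) | p3:(0,3)->(0,4) | p4:(3,2)->(2,2)
Step 3: p0:(0,1)->(0,2) | p1:(0,3)->(0,4) | p2:(2,4)->(1,4) | p3:(0,4)->(0,5)->EXIT | p4:(2,2)->(1,2)
Step 4: p0:(0,2)->(0,3) | p1:(0,4)->(0,5)->EXIT | p2:(1,4)->(0,4) | p3:escaped | p4:(1,2)->(0,2)
Step 5: p0:(0,3)->(0,4) | p1:escaped | p2:(0,4)->(0,5)->EXIT | p3:escaped | p4:(0,2)->(0,3)

(0,4) ESCAPED ESCAPED ESCAPED (0,3)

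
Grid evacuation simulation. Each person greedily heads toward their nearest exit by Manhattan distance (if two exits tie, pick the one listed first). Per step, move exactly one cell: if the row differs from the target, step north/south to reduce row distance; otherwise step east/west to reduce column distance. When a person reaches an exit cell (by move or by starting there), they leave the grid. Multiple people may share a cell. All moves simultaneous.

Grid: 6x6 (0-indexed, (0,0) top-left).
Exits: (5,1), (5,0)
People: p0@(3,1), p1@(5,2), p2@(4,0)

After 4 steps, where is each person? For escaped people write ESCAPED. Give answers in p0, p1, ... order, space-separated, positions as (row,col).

Step 1: p0:(3,1)->(4,1) | p1:(5,2)->(5,1)->EXIT | p2:(4,0)->(5,0)->EXIT
Step 2: p0:(4,1)->(5,1)->EXIT | p1:escaped | p2:escaped

ESCAPED ESCAPED ESCAPED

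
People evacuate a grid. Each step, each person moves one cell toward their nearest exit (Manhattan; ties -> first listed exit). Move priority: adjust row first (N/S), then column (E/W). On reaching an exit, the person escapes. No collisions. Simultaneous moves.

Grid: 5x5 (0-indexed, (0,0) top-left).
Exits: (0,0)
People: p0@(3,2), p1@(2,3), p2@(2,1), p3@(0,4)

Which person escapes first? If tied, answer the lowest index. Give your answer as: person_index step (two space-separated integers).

Step 1: p0:(3,2)->(2,2) | p1:(2,3)->(1,3) | p2:(2,1)->(1,1) | p3:(0,4)->(0,3)
Step 2: p0:(2,2)->(1,2) | p1:(1,3)->(0,3) | p2:(1,1)->(0,1) | p3:(0,3)->(0,2)
Step 3: p0:(1,2)->(0,2) | p1:(0,3)->(0,2) | p2:(0,1)->(0,0)->EXIT | p3:(0,2)->(0,1)
Step 4: p0:(0,2)->(0,1) | p1:(0,2)->(0,1) | p2:escaped | p3:(0,1)->(0,0)->EXIT
Step 5: p0:(0,1)->(0,0)->EXIT | p1:(0,1)->(0,0)->EXIT | p2:escaped | p3:escaped
Exit steps: [5, 5, 3, 4]
First to escape: p2 at step 3

Answer: 2 3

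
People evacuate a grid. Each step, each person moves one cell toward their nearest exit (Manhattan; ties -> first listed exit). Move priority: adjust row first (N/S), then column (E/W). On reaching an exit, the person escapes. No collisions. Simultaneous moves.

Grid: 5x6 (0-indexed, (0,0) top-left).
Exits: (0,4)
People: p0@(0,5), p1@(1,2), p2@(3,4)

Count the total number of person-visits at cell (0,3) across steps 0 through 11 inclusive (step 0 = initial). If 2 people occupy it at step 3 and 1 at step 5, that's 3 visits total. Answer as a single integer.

Answer: 1

Derivation:
Step 0: p0@(0,5) p1@(1,2) p2@(3,4) -> at (0,3): 0 [-], cum=0
Step 1: p0@ESC p1@(0,2) p2@(2,4) -> at (0,3): 0 [-], cum=0
Step 2: p0@ESC p1@(0,3) p2@(1,4) -> at (0,3): 1 [p1], cum=1
Step 3: p0@ESC p1@ESC p2@ESC -> at (0,3): 0 [-], cum=1
Total visits = 1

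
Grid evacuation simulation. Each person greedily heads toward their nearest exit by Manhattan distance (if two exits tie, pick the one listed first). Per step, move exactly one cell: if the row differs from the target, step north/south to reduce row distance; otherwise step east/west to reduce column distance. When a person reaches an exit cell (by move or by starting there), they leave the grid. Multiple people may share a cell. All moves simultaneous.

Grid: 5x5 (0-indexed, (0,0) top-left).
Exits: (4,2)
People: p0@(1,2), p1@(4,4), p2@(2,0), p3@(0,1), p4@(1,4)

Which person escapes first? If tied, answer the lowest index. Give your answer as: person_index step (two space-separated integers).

Step 1: p0:(1,2)->(2,2) | p1:(4,4)->(4,3) | p2:(2,0)->(3,0) | p3:(0,1)->(1,1) | p4:(1,4)->(2,4)
Step 2: p0:(2,2)->(3,2) | p1:(4,3)->(4,2)->EXIT | p2:(3,0)->(4,0) | p3:(1,1)->(2,1) | p4:(2,4)->(3,4)
Step 3: p0:(3,2)->(4,2)->EXIT | p1:escaped | p2:(4,0)->(4,1) | p3:(2,1)->(3,1) | p4:(3,4)->(4,4)
Step 4: p0:escaped | p1:escaped | p2:(4,1)->(4,2)->EXIT | p3:(3,1)->(4,1) | p4:(4,4)->(4,3)
Step 5: p0:escaped | p1:escaped | p2:escaped | p3:(4,1)->(4,2)->EXIT | p4:(4,3)->(4,2)->EXIT
Exit steps: [3, 2, 4, 5, 5]
First to escape: p1 at step 2

Answer: 1 2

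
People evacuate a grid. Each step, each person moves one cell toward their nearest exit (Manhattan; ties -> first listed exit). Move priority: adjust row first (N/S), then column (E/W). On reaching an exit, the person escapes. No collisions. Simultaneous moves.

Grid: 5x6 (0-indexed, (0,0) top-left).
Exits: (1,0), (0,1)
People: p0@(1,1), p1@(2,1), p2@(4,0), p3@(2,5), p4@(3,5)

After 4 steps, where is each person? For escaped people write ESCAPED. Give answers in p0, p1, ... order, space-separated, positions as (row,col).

Step 1: p0:(1,1)->(1,0)->EXIT | p1:(2,1)->(1,1) | p2:(4,0)->(3,0) | p3:(2,5)->(1,5) | p4:(3,5)->(2,5)
Step 2: p0:escaped | p1:(1,1)->(1,0)->EXIT | p2:(3,0)->(2,0) | p3:(1,5)->(1,4) | p4:(2,5)->(1,5)
Step 3: p0:escaped | p1:escaped | p2:(2,0)->(1,0)->EXIT | p3:(1,4)->(1,3) | p4:(1,5)->(1,4)
Step 4: p0:escaped | p1:escaped | p2:escaped | p3:(1,3)->(1,2) | p4:(1,4)->(1,3)

ESCAPED ESCAPED ESCAPED (1,2) (1,3)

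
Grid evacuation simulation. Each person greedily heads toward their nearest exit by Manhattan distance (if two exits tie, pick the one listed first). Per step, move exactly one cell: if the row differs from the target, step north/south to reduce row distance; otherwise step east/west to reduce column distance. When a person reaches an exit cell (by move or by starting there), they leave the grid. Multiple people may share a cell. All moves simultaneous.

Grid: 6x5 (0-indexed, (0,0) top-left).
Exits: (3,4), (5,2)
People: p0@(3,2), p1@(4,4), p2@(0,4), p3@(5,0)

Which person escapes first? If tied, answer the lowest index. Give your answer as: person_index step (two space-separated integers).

Step 1: p0:(3,2)->(3,3) | p1:(4,4)->(3,4)->EXIT | p2:(0,4)->(1,4) | p3:(5,0)->(5,1)
Step 2: p0:(3,3)->(3,4)->EXIT | p1:escaped | p2:(1,4)->(2,4) | p3:(5,1)->(5,2)->EXIT
Step 3: p0:escaped | p1:escaped | p2:(2,4)->(3,4)->EXIT | p3:escaped
Exit steps: [2, 1, 3, 2]
First to escape: p1 at step 1

Answer: 1 1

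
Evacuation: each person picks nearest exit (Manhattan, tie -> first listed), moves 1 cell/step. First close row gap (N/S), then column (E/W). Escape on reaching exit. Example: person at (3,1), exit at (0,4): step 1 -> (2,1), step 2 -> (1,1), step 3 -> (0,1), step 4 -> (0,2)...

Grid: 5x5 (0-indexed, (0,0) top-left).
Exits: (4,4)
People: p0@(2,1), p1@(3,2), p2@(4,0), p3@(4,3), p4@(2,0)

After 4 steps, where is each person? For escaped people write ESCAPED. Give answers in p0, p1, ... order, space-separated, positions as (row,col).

Step 1: p0:(2,1)->(3,1) | p1:(3,2)->(4,2) | p2:(4,0)->(4,1) | p3:(4,3)->(4,4)->EXIT | p4:(2,0)->(3,0)
Step 2: p0:(3,1)->(4,1) | p1:(4,2)->(4,3) | p2:(4,1)->(4,2) | p3:escaped | p4:(3,0)->(4,0)
Step 3: p0:(4,1)->(4,2) | p1:(4,3)->(4,4)->EXIT | p2:(4,2)->(4,3) | p3:escaped | p4:(4,0)->(4,1)
Step 4: p0:(4,2)->(4,3) | p1:escaped | p2:(4,3)->(4,4)->EXIT | p3:escaped | p4:(4,1)->(4,2)

(4,3) ESCAPED ESCAPED ESCAPED (4,2)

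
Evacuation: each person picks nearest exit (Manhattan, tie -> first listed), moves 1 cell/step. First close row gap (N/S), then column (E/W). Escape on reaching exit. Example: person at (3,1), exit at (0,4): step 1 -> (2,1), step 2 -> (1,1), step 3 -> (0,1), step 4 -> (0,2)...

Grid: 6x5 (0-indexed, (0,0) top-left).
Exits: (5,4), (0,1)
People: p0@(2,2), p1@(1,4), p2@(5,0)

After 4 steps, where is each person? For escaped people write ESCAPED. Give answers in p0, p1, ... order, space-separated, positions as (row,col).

Step 1: p0:(2,2)->(1,2) | p1:(1,4)->(2,4) | p2:(5,0)->(5,1)
Step 2: p0:(1,2)->(0,2) | p1:(2,4)->(3,4) | p2:(5,1)->(5,2)
Step 3: p0:(0,2)->(0,1)->EXIT | p1:(3,4)->(4,4) | p2:(5,2)->(5,3)
Step 4: p0:escaped | p1:(4,4)->(5,4)->EXIT | p2:(5,3)->(5,4)->EXIT

ESCAPED ESCAPED ESCAPED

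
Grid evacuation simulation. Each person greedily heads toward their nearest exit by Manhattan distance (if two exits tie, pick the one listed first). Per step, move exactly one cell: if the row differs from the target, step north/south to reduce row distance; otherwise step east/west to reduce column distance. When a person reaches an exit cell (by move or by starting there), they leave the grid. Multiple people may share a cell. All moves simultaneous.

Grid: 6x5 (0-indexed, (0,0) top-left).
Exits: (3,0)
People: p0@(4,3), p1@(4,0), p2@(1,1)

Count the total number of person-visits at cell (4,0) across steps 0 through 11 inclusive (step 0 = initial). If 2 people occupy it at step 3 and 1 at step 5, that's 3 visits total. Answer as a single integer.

Step 0: p0@(4,3) p1@(4,0) p2@(1,1) -> at (4,0): 1 [p1], cum=1
Step 1: p0@(3,3) p1@ESC p2@(2,1) -> at (4,0): 0 [-], cum=1
Step 2: p0@(3,2) p1@ESC p2@(3,1) -> at (4,0): 0 [-], cum=1
Step 3: p0@(3,1) p1@ESC p2@ESC -> at (4,0): 0 [-], cum=1
Step 4: p0@ESC p1@ESC p2@ESC -> at (4,0): 0 [-], cum=1
Total visits = 1

Answer: 1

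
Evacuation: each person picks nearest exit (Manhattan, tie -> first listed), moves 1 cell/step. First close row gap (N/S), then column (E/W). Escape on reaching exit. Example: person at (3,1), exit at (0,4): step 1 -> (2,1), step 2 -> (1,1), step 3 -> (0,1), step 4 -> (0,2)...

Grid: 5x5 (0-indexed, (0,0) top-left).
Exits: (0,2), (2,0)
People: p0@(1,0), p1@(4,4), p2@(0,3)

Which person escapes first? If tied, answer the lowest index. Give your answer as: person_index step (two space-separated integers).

Answer: 0 1

Derivation:
Step 1: p0:(1,0)->(2,0)->EXIT | p1:(4,4)->(3,4) | p2:(0,3)->(0,2)->EXIT
Step 2: p0:escaped | p1:(3,4)->(2,4) | p2:escaped
Step 3: p0:escaped | p1:(2,4)->(1,4) | p2:escaped
Step 4: p0:escaped | p1:(1,4)->(0,4) | p2:escaped
Step 5: p0:escaped | p1:(0,4)->(0,3) | p2:escaped
Step 6: p0:escaped | p1:(0,3)->(0,2)->EXIT | p2:escaped
Exit steps: [1, 6, 1]
First to escape: p0 at step 1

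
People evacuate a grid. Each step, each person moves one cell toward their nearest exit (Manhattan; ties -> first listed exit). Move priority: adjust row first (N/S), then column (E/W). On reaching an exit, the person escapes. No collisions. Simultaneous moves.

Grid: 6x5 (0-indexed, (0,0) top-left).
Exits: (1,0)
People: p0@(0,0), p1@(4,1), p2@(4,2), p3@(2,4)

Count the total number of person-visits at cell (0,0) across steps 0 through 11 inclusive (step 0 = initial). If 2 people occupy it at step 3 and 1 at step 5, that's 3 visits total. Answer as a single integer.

Step 0: p0@(0,0) p1@(4,1) p2@(4,2) p3@(2,4) -> at (0,0): 1 [p0], cum=1
Step 1: p0@ESC p1@(3,1) p2@(3,2) p3@(1,4) -> at (0,0): 0 [-], cum=1
Step 2: p0@ESC p1@(2,1) p2@(2,2) p3@(1,3) -> at (0,0): 0 [-], cum=1
Step 3: p0@ESC p1@(1,1) p2@(1,2) p3@(1,2) -> at (0,0): 0 [-], cum=1
Step 4: p0@ESC p1@ESC p2@(1,1) p3@(1,1) -> at (0,0): 0 [-], cum=1
Step 5: p0@ESC p1@ESC p2@ESC p3@ESC -> at (0,0): 0 [-], cum=1
Total visits = 1

Answer: 1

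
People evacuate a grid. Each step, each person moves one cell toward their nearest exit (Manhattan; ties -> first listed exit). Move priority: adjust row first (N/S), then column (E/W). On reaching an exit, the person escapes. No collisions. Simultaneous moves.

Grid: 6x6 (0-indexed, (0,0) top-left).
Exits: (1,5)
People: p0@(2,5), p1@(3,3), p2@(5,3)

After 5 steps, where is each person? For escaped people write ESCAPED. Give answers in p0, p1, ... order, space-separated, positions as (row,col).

Step 1: p0:(2,5)->(1,5)->EXIT | p1:(3,3)->(2,3) | p2:(5,3)->(4,3)
Step 2: p0:escaped | p1:(2,3)->(1,3) | p2:(4,3)->(3,3)
Step 3: p0:escaped | p1:(1,3)->(1,4) | p2:(3,3)->(2,3)
Step 4: p0:escaped | p1:(1,4)->(1,5)->EXIT | p2:(2,3)->(1,3)
Step 5: p0:escaped | p1:escaped | p2:(1,3)->(1,4)

ESCAPED ESCAPED (1,4)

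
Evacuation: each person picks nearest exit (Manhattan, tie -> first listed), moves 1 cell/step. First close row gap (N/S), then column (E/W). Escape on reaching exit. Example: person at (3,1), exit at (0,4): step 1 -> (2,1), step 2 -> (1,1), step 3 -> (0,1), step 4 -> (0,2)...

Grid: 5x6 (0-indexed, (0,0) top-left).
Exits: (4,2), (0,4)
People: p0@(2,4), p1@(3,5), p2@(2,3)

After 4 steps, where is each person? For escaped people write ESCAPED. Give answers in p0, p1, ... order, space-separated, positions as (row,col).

Step 1: p0:(2,4)->(1,4) | p1:(3,5)->(4,5) | p2:(2,3)->(3,3)
Step 2: p0:(1,4)->(0,4)->EXIT | p1:(4,5)->(4,4) | p2:(3,3)->(4,3)
Step 3: p0:escaped | p1:(4,4)->(4,3) | p2:(4,3)->(4,2)->EXIT
Step 4: p0:escaped | p1:(4,3)->(4,2)->EXIT | p2:escaped

ESCAPED ESCAPED ESCAPED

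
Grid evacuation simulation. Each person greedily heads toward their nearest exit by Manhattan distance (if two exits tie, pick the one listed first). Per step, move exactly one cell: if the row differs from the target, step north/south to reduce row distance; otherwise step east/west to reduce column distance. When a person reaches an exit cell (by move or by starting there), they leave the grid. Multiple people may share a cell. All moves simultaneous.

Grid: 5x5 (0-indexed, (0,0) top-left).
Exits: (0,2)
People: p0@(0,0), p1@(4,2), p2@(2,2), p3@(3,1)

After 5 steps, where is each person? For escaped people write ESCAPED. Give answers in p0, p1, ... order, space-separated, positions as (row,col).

Step 1: p0:(0,0)->(0,1) | p1:(4,2)->(3,2) | p2:(2,2)->(1,2) | p3:(3,1)->(2,1)
Step 2: p0:(0,1)->(0,2)->EXIT | p1:(3,2)->(2,2) | p2:(1,2)->(0,2)->EXIT | p3:(2,1)->(1,1)
Step 3: p0:escaped | p1:(2,2)->(1,2) | p2:escaped | p3:(1,1)->(0,1)
Step 4: p0:escaped | p1:(1,2)->(0,2)->EXIT | p2:escaped | p3:(0,1)->(0,2)->EXIT

ESCAPED ESCAPED ESCAPED ESCAPED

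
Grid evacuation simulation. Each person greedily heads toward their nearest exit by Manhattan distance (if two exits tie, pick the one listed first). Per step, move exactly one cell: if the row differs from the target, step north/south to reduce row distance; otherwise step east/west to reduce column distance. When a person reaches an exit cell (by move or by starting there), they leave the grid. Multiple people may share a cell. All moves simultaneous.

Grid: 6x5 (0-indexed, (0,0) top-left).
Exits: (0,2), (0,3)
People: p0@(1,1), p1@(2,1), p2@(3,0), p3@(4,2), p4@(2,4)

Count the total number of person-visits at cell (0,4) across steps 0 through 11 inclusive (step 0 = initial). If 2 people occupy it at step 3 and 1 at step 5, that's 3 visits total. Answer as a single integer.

Answer: 1

Derivation:
Step 0: p0@(1,1) p1@(2,1) p2@(3,0) p3@(4,2) p4@(2,4) -> at (0,4): 0 [-], cum=0
Step 1: p0@(0,1) p1@(1,1) p2@(2,0) p3@(3,2) p4@(1,4) -> at (0,4): 0 [-], cum=0
Step 2: p0@ESC p1@(0,1) p2@(1,0) p3@(2,2) p4@(0,4) -> at (0,4): 1 [p4], cum=1
Step 3: p0@ESC p1@ESC p2@(0,0) p3@(1,2) p4@ESC -> at (0,4): 0 [-], cum=1
Step 4: p0@ESC p1@ESC p2@(0,1) p3@ESC p4@ESC -> at (0,4): 0 [-], cum=1
Step 5: p0@ESC p1@ESC p2@ESC p3@ESC p4@ESC -> at (0,4): 0 [-], cum=1
Total visits = 1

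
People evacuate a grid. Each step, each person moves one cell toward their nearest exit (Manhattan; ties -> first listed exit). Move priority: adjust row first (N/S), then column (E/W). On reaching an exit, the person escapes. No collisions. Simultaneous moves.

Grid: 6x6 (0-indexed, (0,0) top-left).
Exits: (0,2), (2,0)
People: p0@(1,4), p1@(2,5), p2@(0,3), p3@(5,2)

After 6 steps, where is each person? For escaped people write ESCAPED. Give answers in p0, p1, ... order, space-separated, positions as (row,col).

Step 1: p0:(1,4)->(0,4) | p1:(2,5)->(1,5) | p2:(0,3)->(0,2)->EXIT | p3:(5,2)->(4,2)
Step 2: p0:(0,4)->(0,3) | p1:(1,5)->(0,5) | p2:escaped | p3:(4,2)->(3,2)
Step 3: p0:(0,3)->(0,2)->EXIT | p1:(0,5)->(0,4) | p2:escaped | p3:(3,2)->(2,2)
Step 4: p0:escaped | p1:(0,4)->(0,3) | p2:escaped | p3:(2,2)->(1,2)
Step 5: p0:escaped | p1:(0,3)->(0,2)->EXIT | p2:escaped | p3:(1,2)->(0,2)->EXIT

ESCAPED ESCAPED ESCAPED ESCAPED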